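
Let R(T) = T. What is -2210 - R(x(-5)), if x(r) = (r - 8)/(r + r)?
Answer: -22113/10 ≈ -2211.3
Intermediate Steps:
x(r) = (-8 + r)/(2*r) (x(r) = (-8 + r)/((2*r)) = (-8 + r)*(1/(2*r)) = (-8 + r)/(2*r))
-2210 - R(x(-5)) = -2210 - (-8 - 5)/(2*(-5)) = -2210 - (-1)*(-13)/(2*5) = -2210 - 1*13/10 = -2210 - 13/10 = -22113/10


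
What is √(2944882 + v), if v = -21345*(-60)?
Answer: √4225582 ≈ 2055.6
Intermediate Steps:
v = 1280700
√(2944882 + v) = √(2944882 + 1280700) = √4225582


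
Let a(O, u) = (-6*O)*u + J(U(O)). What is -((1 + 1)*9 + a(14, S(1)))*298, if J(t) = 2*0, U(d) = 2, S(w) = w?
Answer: 19668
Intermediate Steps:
J(t) = 0
a(O, u) = -6*O*u (a(O, u) = (-6*O)*u + 0 = -6*O*u + 0 = -6*O*u)
-((1 + 1)*9 + a(14, S(1)))*298 = -((1 + 1)*9 - 6*14*1)*298 = -(2*9 - 84)*298 = -(18 - 84)*298 = -(-66)*298 = -1*(-19668) = 19668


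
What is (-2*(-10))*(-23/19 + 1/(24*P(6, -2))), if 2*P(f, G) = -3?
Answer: -4235/171 ≈ -24.766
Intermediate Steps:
P(f, G) = -3/2 (P(f, G) = (1/2)*(-3) = -3/2)
(-2*(-10))*(-23/19 + 1/(24*P(6, -2))) = (-2*(-10))*(-23/19 + 1/(24*(-3/2))) = 20*(-23*1/19 + (1/24)*(-2/3)) = 20*(-23/19 - 1/36) = 20*(-847/684) = -4235/171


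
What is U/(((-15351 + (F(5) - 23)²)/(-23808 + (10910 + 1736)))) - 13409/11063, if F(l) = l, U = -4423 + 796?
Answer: -6493946945/2409329 ≈ -2695.3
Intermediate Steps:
U = -3627
U/(((-15351 + (F(5) - 23)²)/(-23808 + (10910 + 1736)))) - 13409/11063 = -3627*(-23808 + (10910 + 1736))/(-15351 + (5 - 23)²) - 13409/11063 = -3627*(-23808 + 12646)/(-15351 + (-18)²) - 13409*1/11063 = -3627*(-11162/(-15351 + 324)) - 583/481 = -3627/((-15027*(-1/11162))) - 583/481 = -3627/15027/11162 - 583/481 = -3627*11162/15027 - 583/481 = -13494858/5009 - 583/481 = -6493946945/2409329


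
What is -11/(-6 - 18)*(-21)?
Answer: -77/8 ≈ -9.6250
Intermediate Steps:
-11/(-6 - 18)*(-21) = -11/(-24)*(-21) = -11*(-1/24)*(-21) = (11/24)*(-21) = -77/8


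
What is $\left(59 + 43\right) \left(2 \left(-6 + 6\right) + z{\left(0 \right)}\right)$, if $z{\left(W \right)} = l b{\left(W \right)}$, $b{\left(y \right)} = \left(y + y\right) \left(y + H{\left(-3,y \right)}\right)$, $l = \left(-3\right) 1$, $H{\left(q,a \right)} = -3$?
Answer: $0$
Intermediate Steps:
$l = -3$
$b{\left(y \right)} = 2 y \left(-3 + y\right)$ ($b{\left(y \right)} = \left(y + y\right) \left(y - 3\right) = 2 y \left(-3 + y\right)$)
$z{\left(W \right)} = - 6 W \left(-3 + W\right)$ ($z{\left(W \right)} = - 3 \cdot 2 W \left(-3 + W\right) = - 6 W \left(-3 + W\right)$)
$\left(59 + 43\right) \left(2 \left(-6 + 6\right) + z{\left(0 \right)}\right) = \left(59 + 43\right) \left(2 \left(-6 + 6\right) + 6 \cdot 0 \left(3 - 0\right)\right) = 102 \left(2 \cdot 0 + 6 \cdot 0 \left(3 + 0\right)\right) = 102 \left(0 + 6 \cdot 0 \cdot 3\right) = 102 \left(0 + 0\right) = 102 \cdot 0 = 0$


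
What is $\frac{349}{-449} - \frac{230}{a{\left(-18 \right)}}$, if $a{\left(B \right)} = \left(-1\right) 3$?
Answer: $\frac{102223}{1347} \approx 75.889$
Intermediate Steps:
$a{\left(B \right)} = -3$
$\frac{349}{-449} - \frac{230}{a{\left(-18 \right)}} = \frac{349}{-449} - \frac{230}{-3} = 349 \left(- \frac{1}{449}\right) - - \frac{230}{3} = - \frac{349}{449} + \frac{230}{3} = \frac{102223}{1347}$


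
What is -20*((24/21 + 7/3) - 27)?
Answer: 9880/21 ≈ 470.48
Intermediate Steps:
-20*((24/21 + 7/3) - 27) = -20*((24*(1/21) + 7*(⅓)) - 27) = -20*((8/7 + 7/3) - 27) = -20*(73/21 - 27) = -20*(-494/21) = 9880/21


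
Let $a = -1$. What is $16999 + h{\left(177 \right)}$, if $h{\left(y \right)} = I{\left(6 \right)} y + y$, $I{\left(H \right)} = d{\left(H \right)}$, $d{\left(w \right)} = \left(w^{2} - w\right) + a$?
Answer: $22309$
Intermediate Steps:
$d{\left(w \right)} = -1 + w^{2} - w$ ($d{\left(w \right)} = \left(w^{2} - w\right) - 1 = -1 + w^{2} - w$)
$I{\left(H \right)} = -1 + H^{2} - H$
$h{\left(y \right)} = 30 y$ ($h{\left(y \right)} = \left(-1 + 6^{2} - 6\right) y + y = \left(-1 + 36 - 6\right) y + y = 29 y + y = 30 y$)
$16999 + h{\left(177 \right)} = 16999 + 30 \cdot 177 = 16999 + 5310 = 22309$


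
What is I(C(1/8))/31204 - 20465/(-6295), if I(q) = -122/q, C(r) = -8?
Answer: 510948687/157143344 ≈ 3.2515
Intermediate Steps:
I(q) = -122/q
I(C(1/8))/31204 - 20465/(-6295) = -122/(-8)/31204 - 20465/(-6295) = -122*(-1/8)*(1/31204) - 20465*(-1/6295) = (61/4)*(1/31204) + 4093/1259 = 61/124816 + 4093/1259 = 510948687/157143344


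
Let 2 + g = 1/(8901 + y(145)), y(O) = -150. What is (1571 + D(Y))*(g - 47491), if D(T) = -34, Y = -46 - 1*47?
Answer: -638794478954/8751 ≈ -7.2997e+7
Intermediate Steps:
Y = -93 (Y = -46 - 47 = -93)
g = -17501/8751 (g = -2 + 1/(8901 - 150) = -2 + 1/8751 = -17501/8751 ≈ -1.9999)
(1571 + D(Y))*(g - 47491) = (1571 - 34)*(-17501/8751 - 47491) = 1537*(-415611242/8751) = -638794478954/8751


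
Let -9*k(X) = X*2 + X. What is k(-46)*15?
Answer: 230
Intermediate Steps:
k(X) = -X/3 (k(X) = -(X*2 + X)/9 = -(2*X + X)/9 = -X/3)
k(-46)*15 = -⅓*(-46)*15 = (46/3)*15 = 230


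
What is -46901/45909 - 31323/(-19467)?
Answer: 19443920/33100389 ≈ 0.58742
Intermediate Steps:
-46901/45909 - 31323/(-19467) = -46901*1/45909 - 31323*(-1/19467) = -46901/45909 + 10441/6489 = 19443920/33100389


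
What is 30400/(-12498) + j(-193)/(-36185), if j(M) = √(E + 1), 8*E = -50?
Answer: -15200/6249 - I*√21/72370 ≈ -2.4324 - 6.3321e-5*I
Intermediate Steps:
E = -25/4 (E = (⅛)*(-50) = -25/4 ≈ -6.2500)
j(M) = I*√21/2 (j(M) = √(-25/4 + 1) = √(-21/4) = I*√21/2)
30400/(-12498) + j(-193)/(-36185) = 30400/(-12498) + (I*√21/2)/(-36185) = 30400*(-1/12498) + (I*√21/2)*(-1/36185) = -15200/6249 - I*√21/72370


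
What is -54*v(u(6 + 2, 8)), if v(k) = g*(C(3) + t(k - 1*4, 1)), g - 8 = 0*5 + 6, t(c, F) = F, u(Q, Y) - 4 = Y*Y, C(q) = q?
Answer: -3024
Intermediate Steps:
u(Q, Y) = 4 + Y**2 (u(Q, Y) = 4 + Y*Y = 4 + Y**2)
g = 14 (g = 8 + (0*5 + 6) = 8 + (0 + 6) = 8 + 6 = 14)
v(k) = 56 (v(k) = 14*(3 + 1) = 14*4 = 56)
-54*v(u(6 + 2, 8)) = -54*56 = -3024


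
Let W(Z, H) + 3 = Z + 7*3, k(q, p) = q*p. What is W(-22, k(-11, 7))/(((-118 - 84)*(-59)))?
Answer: -2/5959 ≈ -0.00033563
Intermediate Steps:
k(q, p) = p*q
W(Z, H) = 18 + Z (W(Z, H) = -3 + (Z + 7*3) = -3 + (Z + 21) = -3 + (21 + Z) = 18 + Z)
W(-22, k(-11, 7))/(((-118 - 84)*(-59))) = (18 - 22)/(((-118 - 84)*(-59))) = -4/((-202*(-59))) = -4/11918 = -4*1/11918 = -2/5959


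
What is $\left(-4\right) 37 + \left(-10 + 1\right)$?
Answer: $-157$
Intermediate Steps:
$\left(-4\right) 37 + \left(-10 + 1\right) = -148 - 9 = -157$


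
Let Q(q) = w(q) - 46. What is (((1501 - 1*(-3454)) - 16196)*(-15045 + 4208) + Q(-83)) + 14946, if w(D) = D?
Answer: 121833534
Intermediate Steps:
Q(q) = -46 + q (Q(q) = q - 46 = -46 + q)
(((1501 - 1*(-3454)) - 16196)*(-15045 + 4208) + Q(-83)) + 14946 = (((1501 - 1*(-3454)) - 16196)*(-15045 + 4208) + (-46 - 83)) + 14946 = (((1501 + 3454) - 16196)*(-10837) - 129) + 14946 = ((4955 - 16196)*(-10837) - 129) + 14946 = (-11241*(-10837) - 129) + 14946 = (121818717 - 129) + 14946 = 121818588 + 14946 = 121833534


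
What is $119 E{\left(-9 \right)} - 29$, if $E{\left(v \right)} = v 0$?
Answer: $-29$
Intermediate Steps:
$E{\left(v \right)} = 0$
$119 E{\left(-9 \right)} - 29 = 119 \cdot 0 - 29 = 0 - 29 = -29$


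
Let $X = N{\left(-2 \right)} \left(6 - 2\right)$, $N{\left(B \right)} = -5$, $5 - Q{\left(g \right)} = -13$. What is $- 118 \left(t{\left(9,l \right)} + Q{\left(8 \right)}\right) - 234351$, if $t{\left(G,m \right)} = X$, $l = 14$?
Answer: $-234115$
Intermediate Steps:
$Q{\left(g \right)} = 18$ ($Q{\left(g \right)} = 5 - -13 = 5 + 13 = 18$)
$X = -20$ ($X = - 5 \left(6 - 2\right) = \left(-5\right) 4 = -20$)
$t{\left(G,m \right)} = -20$
$- 118 \left(t{\left(9,l \right)} + Q{\left(8 \right)}\right) - 234351 = - 118 \left(-20 + 18\right) - 234351 = \left(-118\right) \left(-2\right) - 234351 = 236 - 234351 = -234115$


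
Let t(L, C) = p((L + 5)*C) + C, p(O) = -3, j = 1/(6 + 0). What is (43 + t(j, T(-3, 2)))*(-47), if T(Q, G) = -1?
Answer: -1833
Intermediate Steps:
j = ⅙ (j = 1/6 = ⅙ ≈ 0.16667)
t(L, C) = -3 + C
(43 + t(j, T(-3, 2)))*(-47) = (43 + (-3 - 1))*(-47) = (43 - 4)*(-47) = 39*(-47) = -1833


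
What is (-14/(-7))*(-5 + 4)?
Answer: -2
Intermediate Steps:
(-14/(-7))*(-5 + 4) = -14*(-1/7)*(-1) = 2*(-1) = -2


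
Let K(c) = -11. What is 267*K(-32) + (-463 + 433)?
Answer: -2967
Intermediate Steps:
267*K(-32) + (-463 + 433) = 267*(-11) + (-463 + 433) = -2937 - 30 = -2967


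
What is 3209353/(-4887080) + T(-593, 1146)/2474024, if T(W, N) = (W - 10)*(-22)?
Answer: -984398042899/1511344151240 ≈ -0.65134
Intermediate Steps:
T(W, N) = 220 - 22*W (T(W, N) = (-10 + W)*(-22) = 220 - 22*W)
3209353/(-4887080) + T(-593, 1146)/2474024 = 3209353/(-4887080) + (220 - 22*(-593))/2474024 = 3209353*(-1/4887080) + (220 + 13046)*(1/2474024) = -3209353/4887080 + 13266*(1/2474024) = -3209353/4887080 + 6633/1237012 = -984398042899/1511344151240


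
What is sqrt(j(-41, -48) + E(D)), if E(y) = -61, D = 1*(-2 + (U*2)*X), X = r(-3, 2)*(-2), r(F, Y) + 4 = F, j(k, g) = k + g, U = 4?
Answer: 5*I*sqrt(6) ≈ 12.247*I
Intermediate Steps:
j(k, g) = g + k
r(F, Y) = -4 + F
X = 14 (X = (-4 - 3)*(-2) = -7*(-2) = 14)
D = 110 (D = 1*(-2 + (4*2)*14) = 1*(-2 + 8*14) = 1*(-2 + 112) = 1*110 = 110)
sqrt(j(-41, -48) + E(D)) = sqrt((-48 - 41) - 61) = sqrt(-89 - 61) = sqrt(-150) = 5*I*sqrt(6)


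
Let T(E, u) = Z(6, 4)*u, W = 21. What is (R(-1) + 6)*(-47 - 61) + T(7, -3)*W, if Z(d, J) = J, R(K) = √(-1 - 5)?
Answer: -900 - 108*I*√6 ≈ -900.0 - 264.54*I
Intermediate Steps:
R(K) = I*√6 (R(K) = √(-6) = I*√6)
T(E, u) = 4*u
(R(-1) + 6)*(-47 - 61) + T(7, -3)*W = (I*√6 + 6)*(-47 - 61) + (4*(-3))*21 = (6 + I*√6)*(-108) - 12*21 = (-648 - 108*I*√6) - 252 = -900 - 108*I*√6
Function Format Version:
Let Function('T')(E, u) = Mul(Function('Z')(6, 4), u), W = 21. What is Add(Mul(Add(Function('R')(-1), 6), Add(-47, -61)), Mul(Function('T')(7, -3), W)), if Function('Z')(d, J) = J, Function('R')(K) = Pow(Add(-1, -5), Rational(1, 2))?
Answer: Add(-900, Mul(-108, I, Pow(6, Rational(1, 2)))) ≈ Add(-900.00, Mul(-264.54, I))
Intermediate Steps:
Function('R')(K) = Mul(I, Pow(6, Rational(1, 2))) (Function('R')(K) = Pow(-6, Rational(1, 2)) = Mul(I, Pow(6, Rational(1, 2))))
Function('T')(E, u) = Mul(4, u)
Add(Mul(Add(Function('R')(-1), 6), Add(-47, -61)), Mul(Function('T')(7, -3), W)) = Add(Mul(Add(Mul(I, Pow(6, Rational(1, 2))), 6), Add(-47, -61)), Mul(Mul(4, -3), 21)) = Add(Mul(Add(6, Mul(I, Pow(6, Rational(1, 2)))), -108), Mul(-12, 21)) = Add(Add(-648, Mul(-108, I, Pow(6, Rational(1, 2)))), -252) = Add(-900, Mul(-108, I, Pow(6, Rational(1, 2))))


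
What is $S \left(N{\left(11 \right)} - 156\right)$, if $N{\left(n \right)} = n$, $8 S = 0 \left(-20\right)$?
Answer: $0$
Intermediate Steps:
$S = 0$ ($S = \frac{0 \left(-20\right)}{8} = \frac{1}{8} \cdot 0 = 0$)
$S \left(N{\left(11 \right)} - 156\right) = 0 \left(11 - 156\right) = 0 \left(-145\right) = 0$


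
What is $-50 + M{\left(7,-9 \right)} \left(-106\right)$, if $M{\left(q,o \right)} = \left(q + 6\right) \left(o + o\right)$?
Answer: $24754$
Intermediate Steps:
$M{\left(q,o \right)} = 2 o \left(6 + q\right)$ ($M{\left(q,o \right)} = \left(6 + q\right) 2 o = 2 o \left(6 + q\right)$)
$-50 + M{\left(7,-9 \right)} \left(-106\right) = -50 + 2 \left(-9\right) \left(6 + 7\right) \left(-106\right) = -50 + 2 \left(-9\right) 13 \left(-106\right) = -50 - -24804 = -50 + 24804 = 24754$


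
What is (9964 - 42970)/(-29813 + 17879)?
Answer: 5501/1989 ≈ 2.7657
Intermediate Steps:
(9964 - 42970)/(-29813 + 17879) = -33006/(-11934) = -33006*(-1/11934) = 5501/1989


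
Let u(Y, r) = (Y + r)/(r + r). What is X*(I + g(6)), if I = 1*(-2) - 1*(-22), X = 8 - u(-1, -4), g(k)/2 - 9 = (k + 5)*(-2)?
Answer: -177/4 ≈ -44.250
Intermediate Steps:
u(Y, r) = (Y + r)/(2*r) (u(Y, r) = (Y + r)/((2*r)) = (Y + r)*(1/(2*r)) = (Y + r)/(2*r))
g(k) = -2 - 4*k (g(k) = 18 + 2*((k + 5)*(-2)) = 18 + 2*((5 + k)*(-2)) = 18 + 2*(-10 - 2*k) = 18 + (-20 - 4*k) = -2 - 4*k)
X = 59/8 (X = 8 - (-1 - 4)/(2*(-4)) = 8 - (-1)*(-5)/(2*4) = 8 - 1*5/8 = 8 - 5/8 = 59/8 ≈ 7.3750)
I = 20 (I = -2 + 22 = 20)
X*(I + g(6)) = 59*(20 + (-2 - 4*6))/8 = 59*(20 + (-2 - 24))/8 = 59*(20 - 26)/8 = (59/8)*(-6) = -177/4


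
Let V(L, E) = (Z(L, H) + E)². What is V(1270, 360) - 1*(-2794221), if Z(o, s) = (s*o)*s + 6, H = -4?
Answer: 430704817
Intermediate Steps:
Z(o, s) = 6 + o*s² (Z(o, s) = (o*s)*s + 6 = o*s² + 6 = 6 + o*s²)
V(L, E) = (6 + E + 16*L)² (V(L, E) = ((6 + L*(-4)²) + E)² = ((6 + L*16) + E)² = ((6 + 16*L) + E)² = (6 + E + 16*L)²)
V(1270, 360) - 1*(-2794221) = (6 + 360 + 16*1270)² - 1*(-2794221) = (6 + 360 + 20320)² + 2794221 = 20686² + 2794221 = 427910596 + 2794221 = 430704817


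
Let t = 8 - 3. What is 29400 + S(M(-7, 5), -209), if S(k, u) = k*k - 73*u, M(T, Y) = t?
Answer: 44682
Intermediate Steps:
t = 5
M(T, Y) = 5
S(k, u) = k² - 73*u
29400 + S(M(-7, 5), -209) = 29400 + (5² - 73*(-209)) = 29400 + (25 + 15257) = 29400 + 15282 = 44682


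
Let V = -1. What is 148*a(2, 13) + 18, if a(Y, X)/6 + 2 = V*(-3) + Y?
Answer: 2682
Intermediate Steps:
a(Y, X) = 6 + 6*Y (a(Y, X) = -12 + 6*(-1*(-3) + Y) = -12 + 6*(3 + Y) = -12 + (18 + 6*Y) = 6 + 6*Y)
148*a(2, 13) + 18 = 148*(6 + 6*2) + 18 = 148*(6 + 12) + 18 = 148*18 + 18 = 2664 + 18 = 2682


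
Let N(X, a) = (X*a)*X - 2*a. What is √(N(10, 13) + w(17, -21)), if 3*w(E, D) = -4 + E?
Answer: √11505/3 ≈ 35.754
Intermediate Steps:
N(X, a) = -2*a + a*X² (N(X, a) = a*X² - 2*a = -2*a + a*X²)
w(E, D) = -4/3 + E/3 (w(E, D) = (-4 + E)/3 = -4/3 + E/3)
√(N(10, 13) + w(17, -21)) = √(13*(-2 + 10²) + (-4/3 + (⅓)*17)) = √(13*(-2 + 100) + (-4/3 + 17/3)) = √(13*98 + 13/3) = √(1274 + 13/3) = √(3835/3) = √11505/3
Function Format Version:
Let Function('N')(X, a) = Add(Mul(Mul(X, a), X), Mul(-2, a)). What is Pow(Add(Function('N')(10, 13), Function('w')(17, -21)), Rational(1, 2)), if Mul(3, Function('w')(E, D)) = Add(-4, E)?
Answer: Mul(Rational(1, 3), Pow(11505, Rational(1, 2))) ≈ 35.754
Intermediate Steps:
Function('N')(X, a) = Add(Mul(-2, a), Mul(a, Pow(X, 2))) (Function('N')(X, a) = Add(Mul(a, Pow(X, 2)), Mul(-2, a)) = Add(Mul(-2, a), Mul(a, Pow(X, 2))))
Function('w')(E, D) = Add(Rational(-4, 3), Mul(Rational(1, 3), E)) (Function('w')(E, D) = Mul(Rational(1, 3), Add(-4, E)) = Add(Rational(-4, 3), Mul(Rational(1, 3), E)))
Pow(Add(Function('N')(10, 13), Function('w')(17, -21)), Rational(1, 2)) = Pow(Add(Mul(13, Add(-2, Pow(10, 2))), Add(Rational(-4, 3), Mul(Rational(1, 3), 17))), Rational(1, 2)) = Pow(Add(Mul(13, Add(-2, 100)), Add(Rational(-4, 3), Rational(17, 3))), Rational(1, 2)) = Pow(Add(Mul(13, 98), Rational(13, 3)), Rational(1, 2)) = Pow(Add(1274, Rational(13, 3)), Rational(1, 2)) = Pow(Rational(3835, 3), Rational(1, 2)) = Mul(Rational(1, 3), Pow(11505, Rational(1, 2)))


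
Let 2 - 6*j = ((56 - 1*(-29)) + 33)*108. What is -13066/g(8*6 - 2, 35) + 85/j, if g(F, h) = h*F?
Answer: -1818566/222985 ≈ -8.1555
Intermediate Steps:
g(F, h) = F*h
j = -6371/3 (j = 1/3 - ((56 - 1*(-29)) + 33)*108/6 = 1/3 - ((56 + 29) + 33)*108/6 = 1/3 - (85 + 33)*108/6 = 1/3 - 59*108/3 = 1/3 - 1/6*12744 = 1/3 - 2124 = -6371/3 ≈ -2123.7)
-13066/g(8*6 - 2, 35) + 85/j = -13066*1/(35*(8*6 - 2)) + 85/(-6371/3) = -13066*1/(35*(48 - 2)) + 85*(-3/6371) = -13066/(46*35) - 255/6371 = -13066/1610 - 255/6371 = -13066*1/1610 - 255/6371 = -6533/805 - 255/6371 = -1818566/222985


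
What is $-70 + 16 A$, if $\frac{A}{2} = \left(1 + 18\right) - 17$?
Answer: $-6$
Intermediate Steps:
$A = 4$ ($A = 2 \left(\left(1 + 18\right) - 17\right) = 2 \left(19 - 17\right) = 2 \cdot 2 = 4$)
$-70 + 16 A = -70 + 16 \cdot 4 = -70 + 64 = -6$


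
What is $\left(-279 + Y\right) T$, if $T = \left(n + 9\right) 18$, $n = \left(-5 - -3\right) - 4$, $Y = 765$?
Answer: $26244$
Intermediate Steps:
$n = -6$ ($n = \left(-5 + 3\right) - 4 = -2 - 4 = -6$)
$T = 54$ ($T = \left(-6 + 9\right) 18 = 3 \cdot 18 = 54$)
$\left(-279 + Y\right) T = \left(-279 + 765\right) 54 = 486 \cdot 54 = 26244$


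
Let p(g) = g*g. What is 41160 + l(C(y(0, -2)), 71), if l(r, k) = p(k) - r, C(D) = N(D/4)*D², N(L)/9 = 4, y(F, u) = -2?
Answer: 46057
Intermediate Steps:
N(L) = 36 (N(L) = 9*4 = 36)
p(g) = g²
C(D) = 36*D²
l(r, k) = k² - r
41160 + l(C(y(0, -2)), 71) = 41160 + (71² - 36*(-2)²) = 41160 + (5041 - 36*4) = 41160 + (5041 - 1*144) = 41160 + (5041 - 144) = 41160 + 4897 = 46057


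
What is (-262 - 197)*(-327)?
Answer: 150093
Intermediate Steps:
(-262 - 197)*(-327) = -459*(-327) = 150093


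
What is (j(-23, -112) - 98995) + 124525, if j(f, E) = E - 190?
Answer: 25228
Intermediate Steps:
j(f, E) = -190 + E
(j(-23, -112) - 98995) + 124525 = ((-190 - 112) - 98995) + 124525 = (-302 - 98995) + 124525 = -99297 + 124525 = 25228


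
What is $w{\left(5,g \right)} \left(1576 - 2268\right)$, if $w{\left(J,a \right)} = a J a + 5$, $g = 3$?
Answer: $-34600$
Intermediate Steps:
$w{\left(J,a \right)} = 5 + J a^{2}$ ($w{\left(J,a \right)} = J a a + 5 = J a^{2} + 5 = 5 + J a^{2}$)
$w{\left(5,g \right)} \left(1576 - 2268\right) = \left(5 + 5 \cdot 3^{2}\right) \left(1576 - 2268\right) = \left(5 + 5 \cdot 9\right) \left(1576 - 2268\right) = \left(5 + 45\right) \left(-692\right) = 50 \left(-692\right) = -34600$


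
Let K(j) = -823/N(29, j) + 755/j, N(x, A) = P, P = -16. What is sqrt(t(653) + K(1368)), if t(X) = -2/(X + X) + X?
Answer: sqrt(15627075149569)/148884 ≈ 26.552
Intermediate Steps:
N(x, A) = -16
K(j) = 823/16 + 755/j (K(j) = -823/(-16) + 755/j = -823*(-1/16) + 755/j = 823/16 + 755/j)
t(X) = X - 1/X (t(X) = -2*1/(2*X) + X = -1/X + X = X - 1/X)
sqrt(t(653) + K(1368)) = sqrt((653 - 1/653) + (823/16 + 755/1368)) = sqrt(426408/653 + 142243/2736) = sqrt(1259536967/1786608) = sqrt(15627075149569)/148884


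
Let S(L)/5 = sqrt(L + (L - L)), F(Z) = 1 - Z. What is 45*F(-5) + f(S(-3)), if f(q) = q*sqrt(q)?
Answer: 270 + 5*3**(3/4)*sqrt(5)*I**(3/2) ≈ 251.98 + 18.021*I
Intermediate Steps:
S(L) = 5*sqrt(L) (S(L) = 5*sqrt(L + (L - L)) = 5*sqrt(L + 0) = 5*sqrt(L))
f(q) = q**(3/2)
45*F(-5) + f(S(-3)) = 45*(1 - 1*(-5)) + (5*sqrt(-3))**(3/2) = 45*(1 + 5) + (5*(I*sqrt(3)))**(3/2) = 45*6 + (5*I*sqrt(3))**(3/2) = 270 + 5*3**(3/4)*sqrt(5)*I**(3/2)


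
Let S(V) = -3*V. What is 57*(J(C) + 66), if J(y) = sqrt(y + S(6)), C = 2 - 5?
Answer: 3762 + 57*I*sqrt(21) ≈ 3762.0 + 261.21*I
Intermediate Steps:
C = -3
J(y) = sqrt(-18 + y) (J(y) = sqrt(y - 3*6) = sqrt(y - 18) = sqrt(-18 + y))
57*(J(C) + 66) = 57*(sqrt(-18 - 3) + 66) = 57*(sqrt(-21) + 66) = 57*(I*sqrt(21) + 66) = 57*(66 + I*sqrt(21)) = 3762 + 57*I*sqrt(21)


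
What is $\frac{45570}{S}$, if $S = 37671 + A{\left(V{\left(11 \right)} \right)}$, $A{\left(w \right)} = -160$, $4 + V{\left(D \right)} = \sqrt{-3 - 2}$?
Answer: $\frac{45570}{37511} \approx 1.2148$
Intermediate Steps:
$V{\left(D \right)} = -4 + i \sqrt{5}$ ($V{\left(D \right)} = -4 + \sqrt{-3 - 2} = -4 + \sqrt{-5} = -4 + i \sqrt{5}$)
$S = 37511$ ($S = 37671 - 160 = 37511$)
$\frac{45570}{S} = \frac{45570}{37511}$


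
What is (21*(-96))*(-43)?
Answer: 86688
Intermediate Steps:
(21*(-96))*(-43) = -2016*(-43) = 86688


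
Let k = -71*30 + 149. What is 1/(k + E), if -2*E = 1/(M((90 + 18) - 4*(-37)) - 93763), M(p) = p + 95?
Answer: -186824/370098343 ≈ -0.00050480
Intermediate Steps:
M(p) = 95 + p
k = -1981 (k = -2130 + 149 = -1981)
E = 1/186824 (E = -1/(2*((95 + ((90 + 18) - 4*(-37))) - 93763)) = -1/(2*((95 + (108 + 148)) - 93763)) = -1/(2*((95 + 256) - 93763)) = -1/(2*(351 - 93763)) = -½/(-93412) = -½*(-1/93412) = 1/186824 ≈ 5.3526e-6)
1/(k + E) = 1/(-1981 + 1/186824) = 1/(-370098343/186824) = -186824/370098343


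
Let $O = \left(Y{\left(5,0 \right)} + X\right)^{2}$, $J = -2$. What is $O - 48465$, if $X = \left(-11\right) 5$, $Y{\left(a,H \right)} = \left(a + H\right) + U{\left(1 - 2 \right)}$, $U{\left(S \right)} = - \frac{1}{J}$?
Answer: $- \frac{184059}{4} \approx -46015.0$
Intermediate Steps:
$U{\left(S \right)} = \frac{1}{2}$ ($U{\left(S \right)} = - \frac{1}{-2} = \left(-1\right) \left(- \frac{1}{2}\right) = \frac{1}{2}$)
$Y{\left(a,H \right)} = \frac{1}{2} + H + a$ ($Y{\left(a,H \right)} = \left(a + H\right) + \frac{1}{2} = \left(H + a\right) + \frac{1}{2} = \frac{1}{2} + H + a$)
$X = -55$
$O = \frac{9801}{4}$ ($O = \left(\left(\frac{1}{2} + 0 + 5\right) - 55\right)^{2} = \left(\frac{11}{2} - 55\right)^{2} = \left(- \frac{99}{2}\right)^{2} = \frac{9801}{4} \approx 2450.3$)
$O - 48465 = \frac{9801}{4} - 48465 = - \frac{184059}{4}$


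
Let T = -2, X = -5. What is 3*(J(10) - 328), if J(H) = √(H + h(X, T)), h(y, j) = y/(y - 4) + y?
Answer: -984 + 5*√2 ≈ -976.93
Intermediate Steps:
h(y, j) = y + y/(-4 + y) (h(y, j) = y/(-4 + y) + y = y + y/(-4 + y))
J(H) = √(-40/9 + H) (J(H) = √(H - 5*(-3 - 5)/(-4 - 5)) = √(H - 5*(-8)/(-9)) = √(H - 5*(-⅑)*(-8)) = √(H - 40/9) = √(-40/9 + H))
3*(J(10) - 328) = 3*(√(-40 + 9*10)/3 - 328) = 3*(√(-40 + 90)/3 - 328) = 3*(√50/3 - 328) = 3*((5*√2)/3 - 328) = 3*(5*√2/3 - 328) = 3*(-328 + 5*√2/3) = -984 + 5*√2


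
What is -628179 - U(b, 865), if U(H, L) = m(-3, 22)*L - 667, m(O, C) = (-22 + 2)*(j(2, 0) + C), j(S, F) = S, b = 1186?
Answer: -212312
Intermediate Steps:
m(O, C) = -40 - 20*C (m(O, C) = (-22 + 2)*(2 + C) = -20*(2 + C) = -40 - 20*C)
U(H, L) = -667 - 480*L (U(H, L) = (-40 - 20*22)*L - 667 = (-40 - 440)*L - 667 = -480*L - 667 = -667 - 480*L)
-628179 - U(b, 865) = -628179 - (-667 - 480*865) = -628179 - (-667 - 415200) = -628179 - 1*(-415867) = -628179 + 415867 = -212312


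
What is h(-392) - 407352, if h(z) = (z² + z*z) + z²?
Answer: 53640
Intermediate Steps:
h(z) = 3*z² (h(z) = (z² + z²) + z² = 2*z² + z² = 3*z²)
h(-392) - 407352 = 3*(-392)² - 407352 = 3*153664 - 407352 = 460992 - 407352 = 53640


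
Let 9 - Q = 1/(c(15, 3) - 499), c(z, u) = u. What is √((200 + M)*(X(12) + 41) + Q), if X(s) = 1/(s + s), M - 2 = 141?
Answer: √1949317665/372 ≈ 118.69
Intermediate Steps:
M = 143 (M = 2 + 141 = 143)
X(s) = 1/(2*s)
Q = 4465/496 (Q = 9 - 1/(3 - 499) = 9 - 1/(-496) = 9 - 1*(-1/496) = 9 + 1/496 = 4465/496 ≈ 9.0020)
√((200 + M)*(X(12) + 41) + Q) = √((200 + 143)*((½)/12 + 41) + 4465/496) = √(343*((½)*(1/12) + 41) + 4465/496) = √(343*(1/24 + 41) + 4465/496) = √(343*(985/24) + 4465/496) = √(337855/24 + 4465/496) = √(20960405/1488) = √1949317665/372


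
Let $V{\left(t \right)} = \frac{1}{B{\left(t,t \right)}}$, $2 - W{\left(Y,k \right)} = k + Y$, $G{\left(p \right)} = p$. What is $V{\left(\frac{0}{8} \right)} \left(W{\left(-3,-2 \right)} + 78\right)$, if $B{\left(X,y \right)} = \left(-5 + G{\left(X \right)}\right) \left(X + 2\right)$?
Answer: $- \frac{17}{2} \approx -8.5$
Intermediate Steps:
$W{\left(Y,k \right)} = 2 - Y - k$ ($W{\left(Y,k \right)} = 2 - \left(k + Y\right) = 2 - \left(Y + k\right) = 2 - Y - k$)
$B{\left(X,y \right)} = \left(-5 + X\right) \left(2 + X\right)$ ($B{\left(X,y \right)} = \left(-5 + X\right) \left(X + 2\right) = \left(-5 + X\right) \left(2 + X\right)$)
$V{\left(t \right)} = \frac{1}{-10 + t^{2} - 3 t}$
$V{\left(\frac{0}{8} \right)} \left(W{\left(-3,-2 \right)} + 78\right) = \frac{\left(2 - -3 - -2\right) + 78}{-10 + \left(\frac{0}{8}\right)^{2} - 3 \cdot \frac{0}{8}} = \frac{\left(2 + 3 + 2\right) + 78}{-10 + \left(0 \cdot \frac{1}{8}\right)^{2} - 3 \cdot 0 \cdot \frac{1}{8}} = \frac{7 + 78}{-10 + 0^{2} - 0} = \frac{1}{-10 + 0 + 0} \cdot 85 = \frac{1}{-10} \cdot 85 = \left(- \frac{1}{10}\right) 85 = - \frac{17}{2}$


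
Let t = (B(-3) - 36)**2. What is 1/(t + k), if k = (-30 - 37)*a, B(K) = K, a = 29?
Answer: -1/422 ≈ -0.0023697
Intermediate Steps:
t = 1521 (t = (-3 - 36)**2 = (-39)**2 = 1521)
k = -1943 (k = (-30 - 37)*29 = -67*29 = -1943)
1/(t + k) = 1/(1521 - 1943) = 1/(-422) = -1/422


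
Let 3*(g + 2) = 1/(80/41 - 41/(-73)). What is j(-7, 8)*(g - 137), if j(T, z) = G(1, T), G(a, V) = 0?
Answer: 0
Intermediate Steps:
j(T, z) = 0
g = -42133/22563 (g = -2 + 1/(3*(80/41 - 41/(-73))) = -2 + 1/(3*(80*(1/41) - 41*(-1/73))) = -2 + 1/(3*(80/41 + 41/73)) = -2 + 1/(3*(7521/2993)) = -2 + (⅓)*(2993/7521) = -2 + 2993/22563 = -42133/22563 ≈ -1.8673)
j(-7, 8)*(g - 137) = 0*(-42133/22563 - 137) = 0*(-3133264/22563) = 0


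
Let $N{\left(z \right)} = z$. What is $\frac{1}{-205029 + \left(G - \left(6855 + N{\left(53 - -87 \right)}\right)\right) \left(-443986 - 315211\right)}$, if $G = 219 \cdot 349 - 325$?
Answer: $- \frac{1}{52469068896} \approx -1.9059 \cdot 10^{-11}$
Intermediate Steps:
$G = 76106$ ($G = 76431 - 325 = 76106$)
$\frac{1}{-205029 + \left(G - \left(6855 + N{\left(53 - -87 \right)}\right)\right) \left(-443986 - 315211\right)} = \frac{1}{-205029 + \left(76106 - \left(6908 + 87\right)\right) \left(-443986 - 315211\right)} = \frac{1}{-205029 + \left(76106 - 6995\right) \left(-759197\right)} = \frac{1}{-205029 + 69111 \left(-759197\right)} = \frac{1}{-205029 - 52468863867} = \frac{1}{-52469068896} = - \frac{1}{52469068896}$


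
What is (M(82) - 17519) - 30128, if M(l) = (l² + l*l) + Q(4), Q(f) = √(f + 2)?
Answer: -34199 + √6 ≈ -34197.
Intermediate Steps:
Q(f) = √(2 + f)
M(l) = √6 + 2*l² (M(l) = (l² + l*l) + √(2 + 4) = (l² + l²) + √6 = 2*l² + √6 = √6 + 2*l²)
(M(82) - 17519) - 30128 = ((√6 + 2*82²) - 17519) - 30128 = ((√6 + 2*6724) - 17519) - 30128 = ((√6 + 13448) - 17519) - 30128 = ((13448 + √6) - 17519) - 30128 = (-4071 + √6) - 30128 = -34199 + √6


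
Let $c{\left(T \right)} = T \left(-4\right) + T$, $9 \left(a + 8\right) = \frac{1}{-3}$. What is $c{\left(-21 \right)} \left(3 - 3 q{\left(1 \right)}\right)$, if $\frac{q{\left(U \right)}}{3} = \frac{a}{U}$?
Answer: $4746$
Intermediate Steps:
$a = - \frac{217}{27}$ ($a = -8 + \frac{1}{9 \left(-3\right)} = -8 + \frac{1}{9} \left(- \frac{1}{3}\right) = -8 - \frac{1}{27} = - \frac{217}{27} \approx -8.037$)
$c{\left(T \right)} = - 3 T$ ($c{\left(T \right)} = - 4 T + T = - 3 T$)
$q{\left(U \right)} = - \frac{217}{9 U}$ ($q{\left(U \right)} = 3 \left(- \frac{217}{27 U}\right) = - \frac{217}{9 U}$)
$c{\left(-21 \right)} \left(3 - 3 q{\left(1 \right)}\right) = \left(-3\right) \left(-21\right) \left(3 - 3 \left(- \frac{217}{9 \cdot 1}\right)\right) = 63 \left(3 - 3 \left(\left(- \frac{217}{9}\right) 1\right)\right) = 63 \left(3 - - \frac{217}{3}\right) = 63 \left(3 + \frac{217}{3}\right) = 63 \cdot \frac{226}{3} = 4746$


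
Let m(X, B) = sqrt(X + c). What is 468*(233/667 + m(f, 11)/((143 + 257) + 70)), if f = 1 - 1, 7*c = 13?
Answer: 109044/667 + 234*sqrt(91)/1645 ≈ 164.84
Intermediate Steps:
c = 13/7 (c = (1/7)*13 = 13/7 ≈ 1.8571)
f = 0
m(X, B) = sqrt(13/7 + X) (m(X, B) = sqrt(X + 13/7) = sqrt(13/7 + X))
468*(233/667 + m(f, 11)/((143 + 257) + 70)) = 468*(233/667 + (sqrt(91 + 49*0)/7)/((143 + 257) + 70)) = 468*(233*(1/667) + (sqrt(91 + 0)/7)/(400 + 70)) = 468*(233/667 + (sqrt(91)/7)/470) = 468*(233/667 + (sqrt(91)/7)*(1/470)) = 468*(233/667 + sqrt(91)/3290) = 109044/667 + 234*sqrt(91)/1645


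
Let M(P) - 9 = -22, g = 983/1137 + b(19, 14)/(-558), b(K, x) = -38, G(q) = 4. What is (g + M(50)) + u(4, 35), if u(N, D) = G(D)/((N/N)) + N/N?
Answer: -747308/105741 ≈ -7.0673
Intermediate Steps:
u(N, D) = 5 (u(N, D) = 4/((N/N)) + N/N = 4/1 + 1 = 4*1 + 1 = 4 + 1 = 5)
g = 98620/105741 (g = 983/1137 - 38/(-558) = 983*(1/1137) - 38*(-1/558) = 983/1137 + 19/279 = 98620/105741 ≈ 0.93266)
M(P) = -13 (M(P) = 9 - 22 = -13)
(g + M(50)) + u(4, 35) = (98620/105741 - 13) + 5 = -1276013/105741 + 5 = -747308/105741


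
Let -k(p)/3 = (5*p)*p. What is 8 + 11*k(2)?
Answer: -652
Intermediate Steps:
k(p) = -15*p**2 (k(p) = -3*5*p*p = -15*p**2)
8 + 11*k(2) = 8 + 11*(-15*2**2) = 8 + 11*(-15*4) = 8 + 11*(-60) = 8 - 660 = -652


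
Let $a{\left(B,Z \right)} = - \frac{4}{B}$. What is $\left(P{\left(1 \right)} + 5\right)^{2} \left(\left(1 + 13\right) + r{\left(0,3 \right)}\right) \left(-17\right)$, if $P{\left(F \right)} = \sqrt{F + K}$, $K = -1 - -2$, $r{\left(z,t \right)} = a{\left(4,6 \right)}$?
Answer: $-5967 - 2210 \sqrt{2} \approx -9092.4$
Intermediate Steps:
$r{\left(z,t \right)} = -1$ ($r{\left(z,t \right)} = - \frac{4}{4} = \left(-4\right) \frac{1}{4} = -1$)
$K = 1$ ($K = -1 + 2 = 1$)
$P{\left(F \right)} = \sqrt{1 + F}$ ($P{\left(F \right)} = \sqrt{F + 1} = \sqrt{1 + F}$)
$\left(P{\left(1 \right)} + 5\right)^{2} \left(\left(1 + 13\right) + r{\left(0,3 \right)}\right) \left(-17\right) = \left(\sqrt{1 + 1} + 5\right)^{2} \left(\left(1 + 13\right) - 1\right) \left(-17\right) = \left(\sqrt{2} + 5\right)^{2} \left(14 - 1\right) \left(-17\right) = \left(5 + \sqrt{2}\right)^{2} \cdot 13 \left(-17\right) = 13 \left(5 + \sqrt{2}\right)^{2} \left(-17\right) = - 221 \left(5 + \sqrt{2}\right)^{2}$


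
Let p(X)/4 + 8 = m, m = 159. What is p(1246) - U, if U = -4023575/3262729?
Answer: 1974711891/3262729 ≈ 605.23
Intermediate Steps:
p(X) = 604 (p(X) = -32 + 4*159 = -32 + 636 = 604)
U = -4023575/3262729 (U = -4023575*1/3262729 = -4023575/3262729 ≈ -1.2332)
p(1246) - U = 604 - 1*(-4023575/3262729) = 604 + 4023575/3262729 = 1974711891/3262729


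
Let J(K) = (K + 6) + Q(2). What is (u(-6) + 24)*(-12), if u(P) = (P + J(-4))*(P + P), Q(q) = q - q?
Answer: -864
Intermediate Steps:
Q(q) = 0
J(K) = 6 + K (J(K) = (K + 6) + 0 = (6 + K) + 0 = 6 + K)
u(P) = 2*P*(2 + P) (u(P) = (P + (6 - 4))*(P + P) = (P + 2)*(2*P) = (2 + P)*(2*P) = 2*P*(2 + P))
(u(-6) + 24)*(-12) = (2*(-6)*(2 - 6) + 24)*(-12) = (2*(-6)*(-4) + 24)*(-12) = (48 + 24)*(-12) = 72*(-12) = -864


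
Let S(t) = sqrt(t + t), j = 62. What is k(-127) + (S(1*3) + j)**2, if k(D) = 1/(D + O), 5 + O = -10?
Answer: 546699/142 + 124*sqrt(6) ≈ 4153.7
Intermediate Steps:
O = -15 (O = -5 - 10 = -15)
S(t) = sqrt(2)*sqrt(t) (S(t) = sqrt(2*t) = sqrt(2)*sqrt(t))
k(D) = 1/(-15 + D) (k(D) = 1/(D - 15) = 1/(-15 + D))
k(-127) + (S(1*3) + j)**2 = 1/(-15 - 127) + (sqrt(2)*sqrt(1*3) + 62)**2 = 1/(-142) + (sqrt(2)*sqrt(3) + 62)**2 = -1/142 + (sqrt(6) + 62)**2 = -1/142 + (62 + sqrt(6))**2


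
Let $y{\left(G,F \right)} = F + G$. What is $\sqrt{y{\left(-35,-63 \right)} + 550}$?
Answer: $2 \sqrt{113} \approx 21.26$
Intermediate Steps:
$\sqrt{y{\left(-35,-63 \right)} + 550} = \sqrt{\left(-63 - 35\right) + 550} = \sqrt{-98 + 550} = \sqrt{452} = 2 \sqrt{113}$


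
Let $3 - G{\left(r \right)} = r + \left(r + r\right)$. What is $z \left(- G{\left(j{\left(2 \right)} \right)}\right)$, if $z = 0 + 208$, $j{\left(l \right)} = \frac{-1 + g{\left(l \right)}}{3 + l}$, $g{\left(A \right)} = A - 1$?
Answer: $-624$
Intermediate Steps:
$g{\left(A \right)} = -1 + A$
$j{\left(l \right)} = \frac{-2 + l}{3 + l}$ ($j{\left(l \right)} = \frac{-1 + \left(-1 + l\right)}{3 + l} = \frac{-2 + l}{3 + l}$)
$z = 208$
$G{\left(r \right)} = 3 - 3 r$ ($G{\left(r \right)} = 3 - \left(r + \left(r + r\right)\right) = 3 - \left(r + 2 r\right) = 3 - 3 r$)
$z \left(- G{\left(j{\left(2 \right)} \right)}\right) = 208 \left(- (3 - 3 \frac{-2 + 2}{3 + 2})\right) = 208 \left(- (3 - 3 \cdot \frac{1}{5} \cdot 0)\right) = 208 \left(- (3 - 0)\right) = 208 \left(- (3 + 0)\right) = 208 \left(\left(-1\right) 3\right) = 208 \left(-3\right) = -624$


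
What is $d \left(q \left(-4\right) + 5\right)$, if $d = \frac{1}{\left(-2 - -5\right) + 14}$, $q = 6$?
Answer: $- \frac{19}{17} \approx -1.1176$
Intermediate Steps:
$d = \frac{1}{17}$ ($d = \frac{1}{\left(-2 + 5\right) + 14} = \frac{1}{3 + 14} = \frac{1}{17} \approx 0.058824$)
$d \left(q \left(-4\right) + 5\right) = \frac{6 \left(-4\right) + 5}{17} = \frac{-24 + 5}{17} = \frac{1}{17} \left(-19\right) = - \frac{19}{17}$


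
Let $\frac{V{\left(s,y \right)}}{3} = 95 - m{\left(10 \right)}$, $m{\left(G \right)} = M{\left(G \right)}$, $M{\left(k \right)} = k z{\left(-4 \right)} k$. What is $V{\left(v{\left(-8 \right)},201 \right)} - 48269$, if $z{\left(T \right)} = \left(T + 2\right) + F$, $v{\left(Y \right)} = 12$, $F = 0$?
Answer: $-47384$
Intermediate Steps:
$z{\left(T \right)} = 2 + T$ ($z{\left(T \right)} = \left(T + 2\right) + 0 = \left(2 + T\right) + 0 = 2 + T$)
$M{\left(k \right)} = - 2 k^{2}$ ($M{\left(k \right)} = k \left(2 - 4\right) k = k \left(-2\right) k = - 2 k k = - 2 k^{2}$)
$m{\left(G \right)} = - 2 G^{2}$
$V{\left(s,y \right)} = 885$ ($V{\left(s,y \right)} = 3 \left(95 - - 2 \cdot 10^{2}\right) = 3 \left(95 - \left(-2\right) 100\right) = 3 \left(95 - -200\right) = 3 \left(95 + 200\right) = 3 \cdot 295 = 885$)
$V{\left(v{\left(-8 \right)},201 \right)} - 48269 = 885 - 48269 = -47384$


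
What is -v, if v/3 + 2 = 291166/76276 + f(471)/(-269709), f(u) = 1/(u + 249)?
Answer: -6729379779611/1234339421040 ≈ -5.4518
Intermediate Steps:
f(u) = 1/(249 + u)
v = 6729379779611/1234339421040 (v = -6 + 3*(291166/76276 + 1/((249 + 471)*(-269709))) = -6 + 3*(291166*(1/76276) - 1/269709/720) = -6 + 3*(145583/38138 + (1/720)*(-1/269709)) = -6 + 3*(145583/38138 - 1/194190480) = -6 + 3*(14135416305851/3703018263120) = -6 + 14135416305851/1234339421040 = 6729379779611/1234339421040 ≈ 5.4518)
-v = -1*6729379779611/1234339421040 = -6729379779611/1234339421040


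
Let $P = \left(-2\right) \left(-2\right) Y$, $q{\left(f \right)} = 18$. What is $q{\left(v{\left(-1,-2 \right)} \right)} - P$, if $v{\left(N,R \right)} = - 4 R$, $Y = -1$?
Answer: $22$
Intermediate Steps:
$P = -4$ ($P = \left(-2\right) \left(-2\right) \left(-1\right) = 4 \left(-1\right) = -4$)
$q{\left(v{\left(-1,-2 \right)} \right)} - P = 18 - -4 = 18 + 4 = 22$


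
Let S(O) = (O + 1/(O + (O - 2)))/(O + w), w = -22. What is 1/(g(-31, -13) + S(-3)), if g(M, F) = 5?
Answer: 8/41 ≈ 0.19512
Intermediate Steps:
S(O) = (O + 1/(-2 + 2*O))/(-22 + O) (S(O) = (O + 1/(O + (O - 2)))/(O - 22) = (O + 1/(O + (-2 + O)))/(-22 + O) = (O + 1/(-2 + 2*O))/(-22 + O))
1/(g(-31, -13) + S(-3)) = 1/(5 + (½ + (-3)² - 1*(-3))/(22 + (-3)² - 23*(-3))) = 1/(5 + (½ + 9 + 3)/(22 + 9 + 69)) = 1/(5 + (25/2)/100) = 1/(5 + (1/100)*(25/2)) = 1/(5 + ⅛) = 1/(41/8) = 8/41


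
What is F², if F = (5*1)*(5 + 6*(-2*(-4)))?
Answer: 70225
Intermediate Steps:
F = 265 (F = 5*(5 + 6*8) = 5*(5 + 48) = 5*53 = 265)
F² = 265² = 70225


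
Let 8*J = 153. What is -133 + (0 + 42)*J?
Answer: 2681/4 ≈ 670.25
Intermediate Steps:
J = 153/8 (J = (⅛)*153 = 153/8 ≈ 19.125)
-133 + (0 + 42)*J = -133 + (0 + 42)*(153/8) = -133 + 42*(153/8) = -133 + 3213/4 = 2681/4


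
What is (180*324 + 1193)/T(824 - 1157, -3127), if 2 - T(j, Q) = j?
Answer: 59513/335 ≈ 177.65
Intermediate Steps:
T(j, Q) = 2 - j
(180*324 + 1193)/T(824 - 1157, -3127) = (180*324 + 1193)/(2 - (824 - 1157)) = (58320 + 1193)/(2 - 1*(-333)) = 59513/(2 + 333) = 59513/335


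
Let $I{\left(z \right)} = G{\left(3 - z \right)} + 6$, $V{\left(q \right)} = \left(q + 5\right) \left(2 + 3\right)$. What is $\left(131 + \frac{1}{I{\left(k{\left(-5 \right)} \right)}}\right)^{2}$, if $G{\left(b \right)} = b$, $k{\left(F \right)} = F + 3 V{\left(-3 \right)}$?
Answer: $\frac{4389025}{256} \approx 17145.0$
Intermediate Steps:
$V{\left(q \right)} = 25 + 5 q$ ($V{\left(q \right)} = \left(5 + q\right) 5 = 25 + 5 q$)
$k{\left(F \right)} = 30 + F$ ($k{\left(F \right)} = F + 3 \left(25 + 5 \left(-3\right)\right) = F + 3 \left(25 - 15\right) = F + 3 \cdot 10 = F + 30 = 30 + F$)
$I{\left(z \right)} = 9 - z$ ($I{\left(z \right)} = \left(3 - z\right) + 6 = 9 - z$)
$\left(131 + \frac{1}{I{\left(k{\left(-5 \right)} \right)}}\right)^{2} = \left(131 + \frac{1}{9 - \left(30 - 5\right)}\right)^{2} = \left(131 + \frac{1}{9 - 25}\right)^{2} = \left(131 + \frac{1}{-16}\right)^{2} = \left(131 - \frac{1}{16}\right)^{2} = \left(\frac{2095}{16}\right)^{2} = \frac{4389025}{256}$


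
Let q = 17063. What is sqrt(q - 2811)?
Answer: 2*sqrt(3563) ≈ 119.38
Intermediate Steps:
sqrt(q - 2811) = sqrt(17063 - 2811) = sqrt(14252) = 2*sqrt(3563)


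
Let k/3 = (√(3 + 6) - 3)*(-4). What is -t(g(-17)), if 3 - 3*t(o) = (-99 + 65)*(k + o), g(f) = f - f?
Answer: -1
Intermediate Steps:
g(f) = 0
k = 0 (k = 3*((√(3 + 6) - 3)*(-4)) = 3*((√9 - 3)*(-4)) = 3*((3 - 3)*(-4)) = 3*(0*(-4)) = 3*0 = 0)
t(o) = 1 + 34*o/3 (t(o) = 1 - (-99 + 65)*(0 + o)/3 = 1 - (-34)*o/3 = 1 + 34*o/3)
-t(g(-17)) = -(1 + (34/3)*0) = -(1 + 0) = -1*1 = -1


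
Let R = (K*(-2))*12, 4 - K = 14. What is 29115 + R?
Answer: 29355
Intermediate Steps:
K = -10 (K = 4 - 1*14 = 4 - 14 = -10)
R = 240 (R = -10*(-2)*12 = 20*12 = 240)
29115 + R = 29115 + 240 = 29355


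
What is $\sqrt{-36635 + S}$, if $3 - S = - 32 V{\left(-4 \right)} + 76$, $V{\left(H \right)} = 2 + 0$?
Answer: $2 i \sqrt{9161} \approx 191.43 i$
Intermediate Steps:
$V{\left(H \right)} = 2$
$S = -9$ ($S = 3 - \left(\left(-32\right) 2 + 76\right) = 3 - \left(-64 + 76\right) = 3 - 12 = -9$)
$\sqrt{-36635 + S} = \sqrt{-36635 - 9} = \sqrt{-36644} = 2 i \sqrt{9161}$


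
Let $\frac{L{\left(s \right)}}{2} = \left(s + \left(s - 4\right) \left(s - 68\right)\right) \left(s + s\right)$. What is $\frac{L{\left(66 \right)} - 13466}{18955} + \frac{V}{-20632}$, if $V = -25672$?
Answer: $- \frac{13391867}{48884945} \approx -0.27395$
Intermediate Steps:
$L{\left(s \right)} = 4 s \left(s + \left(-68 + s\right) \left(-4 + s\right)\right)$ ($L{\left(s \right)} = 2 \left(s + \left(s - 4\right) \left(s - 68\right)\right) \left(s + s\right) = 2 \left(s + \left(-4 + s\right) \left(-68 + s\right)\right) 2 s = 2 \left(s + \left(-68 + s\right) \left(-4 + s\right)\right) 2 s = 2 \cdot 2 s \left(s + \left(-68 + s\right) \left(-4 + s\right)\right) = 4 s \left(s + \left(-68 + s\right) \left(-4 + s\right)\right)$)
$\frac{L{\left(66 \right)} - 13466}{18955} + \frac{V}{-20632} = \frac{4 \cdot 66 \left(272 + 66^{2} - 4686\right) - 13466}{18955} - \frac{25672}{-20632} = \left(4 \cdot 66 \left(272 + 4356 - 4686\right) - 13466\right) \frac{1}{18955} - - \frac{3209}{2579} = \left(4 \cdot 66 \left(-58\right) - 13466\right) \frac{1}{18955} + \frac{3209}{2579} = \left(-15312 - 13466\right) \frac{1}{18955} + \frac{3209}{2579} = \left(-28778\right) \frac{1}{18955} + \frac{3209}{2579} = - \frac{28778}{18955} + \frac{3209}{2579} = - \frac{13391867}{48884945}$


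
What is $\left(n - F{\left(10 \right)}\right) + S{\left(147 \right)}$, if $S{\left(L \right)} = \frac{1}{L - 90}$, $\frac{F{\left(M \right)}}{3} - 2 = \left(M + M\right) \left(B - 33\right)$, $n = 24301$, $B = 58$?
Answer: $\frac{1299316}{57} \approx 22795.0$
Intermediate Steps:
$F{\left(M \right)} = 6 + 150 M$ ($F{\left(M \right)} = 6 + 3 \left(M + M\right) \left(58 - 33\right) = 6 + 3 \cdot 2 M 25 = 6 + 3 \cdot 50 M = 6 + 150 M$)
$S{\left(L \right)} = \frac{1}{-90 + L}$
$\left(n - F{\left(10 \right)}\right) + S{\left(147 \right)} = \left(24301 - \left(6 + 150 \cdot 10\right)\right) + \frac{1}{-90 + 147} = \left(24301 - \left(6 + 1500\right)\right) + \frac{1}{57} = \left(24301 - 1506\right) + \frac{1}{57} = 22795 + \frac{1}{57} = \frac{1299316}{57}$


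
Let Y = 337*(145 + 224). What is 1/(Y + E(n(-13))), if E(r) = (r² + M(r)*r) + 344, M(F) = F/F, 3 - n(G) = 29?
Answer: 1/125347 ≈ 7.9779e-6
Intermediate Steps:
n(G) = -26 (n(G) = 3 - 1*29 = 3 - 29 = -26)
M(F) = 1
E(r) = 344 + r + r² (E(r) = (r² + 1*r) + 344 = (r² + r) + 344 = (r + r²) + 344 = 344 + r + r²)
Y = 124353 (Y = 337*369 = 124353)
1/(Y + E(n(-13))) = 1/(124353 + (344 - 26 + (-26)²)) = 1/(124353 + (344 - 26 + 676)) = 1/(124353 + 994) = 1/125347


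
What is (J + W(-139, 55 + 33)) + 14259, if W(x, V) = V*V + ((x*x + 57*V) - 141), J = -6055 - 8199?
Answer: 31945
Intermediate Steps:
J = -14254
W(x, V) = -141 + V² + x² + 57*V (W(x, V) = V² + ((x² + 57*V) - 141) = V² + (-141 + x² + 57*V) = -141 + V² + x² + 57*V)
(J + W(-139, 55 + 33)) + 14259 = (-14254 + (-141 + (55 + 33)² + (-139)² + 57*(55 + 33))) + 14259 = (-14254 + (-141 + 88² + 19321 + 57*88)) + 14259 = (-14254 + (-141 + 7744 + 19321 + 5016)) + 14259 = (-14254 + 31940) + 14259 = 17686 + 14259 = 31945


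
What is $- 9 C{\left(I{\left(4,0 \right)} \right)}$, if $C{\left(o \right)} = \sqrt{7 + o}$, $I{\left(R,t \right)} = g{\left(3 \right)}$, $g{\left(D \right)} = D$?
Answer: $- 9 \sqrt{10} \approx -28.461$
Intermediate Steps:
$I{\left(R,t \right)} = 3$
$- 9 C{\left(I{\left(4,0 \right)} \right)} = - 9 \sqrt{7 + 3} = - 9 \sqrt{10}$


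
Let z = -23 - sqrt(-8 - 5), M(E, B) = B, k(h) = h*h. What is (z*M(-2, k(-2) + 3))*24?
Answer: -3864 - 168*I*sqrt(13) ≈ -3864.0 - 605.73*I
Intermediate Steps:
k(h) = h**2
z = -23 - I*sqrt(13) (z = -23 - sqrt(-13) = -23 - I*sqrt(13) ≈ -23.0 - 3.6056*I)
(z*M(-2, k(-2) + 3))*24 = ((-23 - I*sqrt(13))*((-2)**2 + 3))*24 = ((-23 - I*sqrt(13))*(4 + 3))*24 = ((-23 - I*sqrt(13))*7)*24 = (-161 - 7*I*sqrt(13))*24 = -3864 - 168*I*sqrt(13)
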